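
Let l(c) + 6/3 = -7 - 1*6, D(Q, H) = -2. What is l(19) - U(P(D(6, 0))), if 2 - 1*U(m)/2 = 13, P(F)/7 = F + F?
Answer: 7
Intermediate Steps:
P(F) = 14*F (P(F) = 7*(F + F) = 7*(2*F) = 14*F)
U(m) = -22 (U(m) = 4 - 2*13 = 4 - 26 = -22)
l(c) = -15 (l(c) = -2 + (-7 - 1*6) = -2 + (-7 - 6) = -2 - 13 = -15)
l(19) - U(P(D(6, 0))) = -15 - 1*(-22) = -15 + 22 = 7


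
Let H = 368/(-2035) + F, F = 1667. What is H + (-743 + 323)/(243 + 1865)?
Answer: 1787358204/1072445 ≈ 1666.6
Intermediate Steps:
H = 3391977/2035 (H = 368/(-2035) + 1667 = 368*(-1/2035) + 1667 = -368/2035 + 1667 = 3391977/2035 ≈ 1666.8)
H + (-743 + 323)/(243 + 1865) = 3391977/2035 + (-743 + 323)/(243 + 1865) = 3391977/2035 - 420/2108 = 3391977/2035 - 420*1/2108 = 3391977/2035 - 105/527 = 1787358204/1072445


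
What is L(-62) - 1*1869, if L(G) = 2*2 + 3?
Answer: -1862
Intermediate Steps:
L(G) = 7 (L(G) = 4 + 3 = 7)
L(-62) - 1*1869 = 7 - 1*1869 = 7 - 1869 = -1862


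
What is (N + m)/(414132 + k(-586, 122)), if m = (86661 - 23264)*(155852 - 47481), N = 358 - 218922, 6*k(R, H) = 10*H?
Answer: 20610533169/1243006 ≈ 16581.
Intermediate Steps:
k(R, H) = 5*H/3 (k(R, H) = (10*H)/6 = 5*H/3)
N = -218564
m = 6870396287 (m = 63397*108371 = 6870396287)
(N + m)/(414132 + k(-586, 122)) = (-218564 + 6870396287)/(414132 + (5/3)*122) = 6870177723/(414132 + 610/3) = 6870177723/(1243006/3) = 6870177723*(3/1243006) = 20610533169/1243006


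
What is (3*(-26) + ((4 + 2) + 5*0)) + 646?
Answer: 574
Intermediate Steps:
(3*(-26) + ((4 + 2) + 5*0)) + 646 = (-78 + (6 + 0)) + 646 = (-78 + 6) + 646 = -72 + 646 = 574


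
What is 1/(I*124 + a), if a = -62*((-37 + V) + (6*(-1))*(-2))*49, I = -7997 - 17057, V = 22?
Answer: -1/3097582 ≈ -3.2283e-7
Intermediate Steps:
I = -25054
a = 9114 (a = -62*((-37 + 22) + (6*(-1))*(-2))*49 = -62*(-15 - 6*(-2))*49 = -62*(-15 + 12)*49 = -62*(-3)*49 = 186*49 = 9114)
1/(I*124 + a) = 1/(-25054*124 + 9114) = 1/(-3106696 + 9114) = 1/(-3097582) = -1/3097582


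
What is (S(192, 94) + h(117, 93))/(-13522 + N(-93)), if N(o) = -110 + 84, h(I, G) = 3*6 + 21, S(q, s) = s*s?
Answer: -8875/13548 ≈ -0.65508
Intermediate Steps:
S(q, s) = s²
h(I, G) = 39 (h(I, G) = 18 + 21 = 39)
N(o) = -26
(S(192, 94) + h(117, 93))/(-13522 + N(-93)) = (94² + 39)/(-13522 - 26) = (8836 + 39)/(-13548) = 8875*(-1/13548) = -8875/13548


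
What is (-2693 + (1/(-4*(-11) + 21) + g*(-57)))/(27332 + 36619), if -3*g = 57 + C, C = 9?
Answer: -31178/1385605 ≈ -0.022501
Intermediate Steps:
g = -22 (g = -(57 + 9)/3 = -⅓*66 = -22)
(-2693 + (1/(-4*(-11) + 21) + g*(-57)))/(27332 + 36619) = (-2693 + (1/(-4*(-11) + 21) - 22*(-57)))/(27332 + 36619) = (-2693 + (1/(44 + 21) + 1254))/63951 = (-2693 + (1/65 + 1254))*(1/63951) = (-2693 + 81511/65)*(1/63951) = -93534/65*1/63951 = -31178/1385605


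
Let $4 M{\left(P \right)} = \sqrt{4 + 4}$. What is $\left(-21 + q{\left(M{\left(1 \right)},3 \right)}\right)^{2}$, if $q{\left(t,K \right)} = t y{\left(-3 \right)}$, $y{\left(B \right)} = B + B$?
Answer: $459 + 126 \sqrt{2} \approx 637.19$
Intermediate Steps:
$y{\left(B \right)} = 2 B$
$M{\left(P \right)} = \frac{\sqrt{2}}{2}$ ($M{\left(P \right)} = \frac{\sqrt{4 + 4}}{4} = \frac{\sqrt{8}}{4} = \frac{2 \sqrt{2}}{4} = \frac{\sqrt{2}}{2}$)
$q{\left(t,K \right)} = - 6 t$ ($q{\left(t,K \right)} = t 2 \left(-3\right) = t \left(-6\right) = - 6 t$)
$\left(-21 + q{\left(M{\left(1 \right)},3 \right)}\right)^{2} = \left(-21 - 6 \frac{\sqrt{2}}{2}\right)^{2} = \left(-21 - 3 \sqrt{2}\right)^{2}$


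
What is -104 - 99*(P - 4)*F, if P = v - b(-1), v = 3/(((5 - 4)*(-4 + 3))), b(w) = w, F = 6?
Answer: 3460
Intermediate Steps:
v = -3 (v = 3/((1*(-1))) = 3/(-1) = 3*(-1) = -3)
P = -2 (P = -3 - 1*(-1) = -3 + 1 = -2)
-104 - 99*(P - 4)*F = -104 - 99*(-2 - 4)*6 = -104 - (-594)*6 = -104 - 99*(-36) = -104 + 3564 = 3460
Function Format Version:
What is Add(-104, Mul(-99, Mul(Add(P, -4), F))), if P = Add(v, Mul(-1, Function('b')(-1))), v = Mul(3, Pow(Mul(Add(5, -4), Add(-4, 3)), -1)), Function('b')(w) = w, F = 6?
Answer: 3460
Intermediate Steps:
v = -3 (v = Mul(3, Pow(Mul(1, -1), -1)) = Mul(3, Pow(-1, -1)) = Mul(3, -1) = -3)
P = -2 (P = Add(-3, Mul(-1, -1)) = Add(-3, 1) = -2)
Add(-104, Mul(-99, Mul(Add(P, -4), F))) = Add(-104, Mul(-99, Mul(Add(-2, -4), 6))) = Add(-104, Mul(-99, Mul(-6, 6))) = Add(-104, Mul(-99, -36)) = Add(-104, 3564) = 3460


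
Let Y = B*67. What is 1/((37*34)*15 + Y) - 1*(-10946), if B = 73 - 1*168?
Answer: 136879731/12505 ≈ 10946.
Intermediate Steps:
B = -95 (B = 73 - 168 = -95)
Y = -6365 (Y = -95*67 = -6365)
1/((37*34)*15 + Y) - 1*(-10946) = 1/((37*34)*15 - 6365) - 1*(-10946) = 1/(1258*15 - 6365) + 10946 = 1/(18870 - 6365) + 10946 = 1/12505 + 10946 = 136879731/12505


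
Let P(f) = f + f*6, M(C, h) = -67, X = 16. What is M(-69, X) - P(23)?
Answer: -228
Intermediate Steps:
P(f) = 7*f (P(f) = f + 6*f = 7*f)
M(-69, X) - P(23) = -67 - 7*23 = -67 - 1*161 = -67 - 161 = -228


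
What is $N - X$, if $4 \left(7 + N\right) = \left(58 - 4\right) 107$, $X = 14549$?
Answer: $- \frac{26223}{2} \approx -13112.0$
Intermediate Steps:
$N = \frac{2875}{2}$ ($N = -7 + \frac{\left(58 - 4\right) 107}{4} = -7 + \frac{54 \cdot 107}{4} = -7 + \frac{1}{4} \cdot 5778 = -7 + \frac{2889}{2} = \frac{2875}{2} \approx 1437.5$)
$N - X = \frac{2875}{2} - 14549 = - \frac{26223}{2}$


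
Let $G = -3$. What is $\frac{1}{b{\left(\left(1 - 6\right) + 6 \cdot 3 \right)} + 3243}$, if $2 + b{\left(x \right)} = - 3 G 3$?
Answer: $\frac{1}{3268} \approx 0.000306$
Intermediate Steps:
$b{\left(x \right)} = 25$ ($b{\left(x \right)} = -2 + \left(-3\right) \left(-3\right) 3 = -2 + 9 \cdot 3 = -2 + 27 = 25$)
$\frac{1}{b{\left(\left(1 - 6\right) + 6 \cdot 3 \right)} + 3243} = \frac{1}{25 + 3243} = \frac{1}{3268}$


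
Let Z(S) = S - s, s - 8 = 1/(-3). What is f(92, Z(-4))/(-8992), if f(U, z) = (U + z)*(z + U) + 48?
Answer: -58513/80928 ≈ -0.72303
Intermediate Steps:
s = 23/3 (s = 8 + 1/(-3) = 8 - ⅓ = 23/3 ≈ 7.6667)
Z(S) = -23/3 + S (Z(S) = S - 1*23/3 = S - 23/3 = -23/3 + S)
f(U, z) = 48 + (U + z)² (f(U, z) = (U + z)*(U + z) + 48 = (U + z)² + 48 = 48 + (U + z)²)
f(92, Z(-4))/(-8992) = (48 + (92 + (-23/3 - 4))²)/(-8992) = (48 + (92 - 35/3)²)*(-1/8992) = (48 + (241/3)²)*(-1/8992) = (48 + 58081/9)*(-1/8992) = (58513/9)*(-1/8992) = -58513/80928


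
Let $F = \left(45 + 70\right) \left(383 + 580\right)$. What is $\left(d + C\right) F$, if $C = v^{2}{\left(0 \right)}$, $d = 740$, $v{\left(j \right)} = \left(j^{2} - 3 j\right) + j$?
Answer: $81951300$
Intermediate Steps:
$v{\left(j \right)} = j^{2} - 2 j$
$F = 110745$ ($F = 115 \cdot 963 = 110745$)
$C = 0$ ($C = \left(0 \left(-2 + 0\right)\right)^{2} = \left(0 \left(-2\right)\right)^{2} = 0^{2} = 0$)
$\left(d + C\right) F = \left(740 + 0\right) 110745 = 740 \cdot 110745 = 81951300$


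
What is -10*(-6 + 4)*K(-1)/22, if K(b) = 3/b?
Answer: -30/11 ≈ -2.7273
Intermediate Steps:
-10*(-6 + 4)*K(-1)/22 = -10*(-6 + 4)*(3/(-1))/22 = -10*(-2)*(3*(-1))*(1/22) = -(-20)*(-3*1/22) = -(-20)*(-3)/22 = -1*30/11 = -30/11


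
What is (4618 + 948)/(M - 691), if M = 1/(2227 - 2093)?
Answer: -745844/92593 ≈ -8.0551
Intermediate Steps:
M = 1/134 ≈ 0.0074627
(4618 + 948)/(M - 691) = (4618 + 948)/(1/134 - 691) = 5566/(-92593/134) = 5566*(-134/92593) = -745844/92593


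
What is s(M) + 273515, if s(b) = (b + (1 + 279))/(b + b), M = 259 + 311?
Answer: 31180795/114 ≈ 2.7352e+5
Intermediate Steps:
M = 570
s(b) = (280 + b)/(2*b) (s(b) = (b + 280)/((2*b)) = (280 + b)*(1/(2*b)) = (280 + b)/(2*b))
s(M) + 273515 = (½)*(280 + 570)/570 + 273515 = (½)*(1/570)*850 + 273515 = 85/114 + 273515 = 31180795/114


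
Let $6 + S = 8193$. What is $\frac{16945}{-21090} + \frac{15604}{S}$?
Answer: $\frac{12690643}{11510922} \approx 1.1025$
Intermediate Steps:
$S = 8187$ ($S = -6 + 8193 = 8187$)
$\frac{16945}{-21090} + \frac{15604}{S} = \frac{16945}{-21090} + \frac{15604}{8187} = 16945 \left(- \frac{1}{21090}\right) + 15604 \cdot \frac{1}{8187} = - \frac{3389}{4218} + \frac{15604}{8187} = \frac{12690643}{11510922}$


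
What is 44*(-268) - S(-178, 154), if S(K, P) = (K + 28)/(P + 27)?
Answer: -2134202/181 ≈ -11791.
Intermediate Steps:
S(K, P) = (28 + K)/(27 + P)
44*(-268) - S(-178, 154) = 44*(-268) - (28 - 178)/(27 + 154) = -11792 - (-150)/181 = -11792 - 1*(-150/181) = -11792 + 150/181 = -2134202/181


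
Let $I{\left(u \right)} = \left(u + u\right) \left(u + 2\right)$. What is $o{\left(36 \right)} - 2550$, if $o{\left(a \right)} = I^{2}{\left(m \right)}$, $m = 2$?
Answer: $-2294$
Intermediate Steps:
$I{\left(u \right)} = 2 u \left(2 + u\right)$
$o{\left(a \right)} = 256$ ($o{\left(a \right)} = \left(2 \cdot 2 \left(2 + 2\right)\right)^{2} = \left(2 \cdot 2 \cdot 4\right)^{2} = 16^{2} = 256$)
$o{\left(36 \right)} - 2550 = 256 - 2550 = -2294$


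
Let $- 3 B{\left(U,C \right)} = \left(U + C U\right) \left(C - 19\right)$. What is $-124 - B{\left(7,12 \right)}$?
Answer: $- \frac{1009}{3} \approx -336.33$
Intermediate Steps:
$B{\left(U,C \right)} = - \frac{\left(-19 + C\right) \left(U + C U\right)}{3}$ ($B{\left(U,C \right)} = - \frac{\left(U + C U\right) \left(C - 19\right)}{3} = - \frac{\left(U + C U\right) \left(-19 + C\right)}{3} = - \frac{\left(-19 + C\right) \left(U + C U\right)}{3}$)
$-124 - B{\left(7,12 \right)} = -124 - \frac{1}{3} \cdot 7 \left(19 - 12^{2} + 18 \cdot 12\right) = -124 - \frac{1}{3} \cdot 7 \left(19 - 144 + 216\right) = -124 - \frac{1}{3} \cdot 7 \cdot 91 = -124 - \frac{637}{3} = - \frac{1009}{3}$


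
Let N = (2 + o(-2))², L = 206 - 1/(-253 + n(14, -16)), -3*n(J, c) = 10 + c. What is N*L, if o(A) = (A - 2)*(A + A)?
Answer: 16753068/251 ≈ 66745.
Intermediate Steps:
o(A) = 2*A*(-2 + A) (o(A) = (-2 + A)*(2*A) = 2*A*(-2 + A))
n(J, c) = -10/3 - c/3 (n(J, c) = -(10 + c)/3 = -10/3 - c/3)
L = 51707/251 (L = 206 - 1/(-253 + (-10/3 - ⅓*(-16))) = 206 - 1/(-253 + (-10/3 + 16/3)) = 206 - 1/(-253 + 2) = 206 - 1/(-251) = 206 - 1*(-1/251) = 206 + 1/251 = 51707/251 ≈ 206.00)
N = 324 (N = (2 + 2*(-2)*(-2 - 2))² = (2 + 2*(-2)*(-4))² = (2 + 16)² = 18² = 324)
N*L = 324*(51707/251) = 16753068/251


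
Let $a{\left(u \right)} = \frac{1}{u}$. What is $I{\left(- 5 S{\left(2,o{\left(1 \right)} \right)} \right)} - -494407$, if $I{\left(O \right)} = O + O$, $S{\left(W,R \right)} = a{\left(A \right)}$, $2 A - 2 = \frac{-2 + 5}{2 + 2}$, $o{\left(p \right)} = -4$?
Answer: $\frac{5438397}{11} \approx 4.944 \cdot 10^{5}$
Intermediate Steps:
$A = \frac{11}{8}$ ($A = 1 + \frac{\left(-2 + 5\right) \frac{1}{2 + 2}}{2} = 1 + \frac{3 \cdot \frac{1}{4}}{2} = 1 + \frac{1}{2} \cdot \frac{3}{4} = 1 + \frac{3}{8} = \frac{11}{8} \approx 1.375$)
$S{\left(W,R \right)} = \frac{8}{11}$ ($S{\left(W,R \right)} = \frac{1}{\frac{11}{8}} = \frac{8}{11}$)
$I{\left(O \right)} = 2 O$
$I{\left(- 5 S{\left(2,o{\left(1 \right)} \right)} \right)} - -494407 = 2 \left(\left(-5\right) \frac{8}{11}\right) - -494407 = 2 \left(- \frac{40}{11}\right) + 494407 = - \frac{80}{11} + 494407 = \frac{5438397}{11}$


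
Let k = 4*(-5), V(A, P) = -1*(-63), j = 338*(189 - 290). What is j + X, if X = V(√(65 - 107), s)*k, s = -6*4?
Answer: -35398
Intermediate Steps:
j = -34138 (j = 338*(-101) = -34138)
s = -24
V(A, P) = 63
k = -20
X = -1260 (X = 63*(-20) = -1260)
j + X = -34138 - 1260 = -35398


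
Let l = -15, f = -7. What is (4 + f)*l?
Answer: 45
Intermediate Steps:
(4 + f)*l = (4 - 7)*(-15) = -3*(-15) = 45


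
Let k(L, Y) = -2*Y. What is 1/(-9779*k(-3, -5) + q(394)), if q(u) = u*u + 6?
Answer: 1/57452 ≈ 1.7406e-5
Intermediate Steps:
q(u) = 6 + u**2 (q(u) = u**2 + 6 = 6 + u**2)
1/(-9779*k(-3, -5) + q(394)) = 1/(-(-19558)*(-5) + (6 + 394**2)) = 1/(-9779*10 + (6 + 155236)) = 1/(-97790 + 155242) = 1/57452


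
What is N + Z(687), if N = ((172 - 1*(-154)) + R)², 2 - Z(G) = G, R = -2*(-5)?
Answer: 112211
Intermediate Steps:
R = 10
Z(G) = 2 - G
N = 112896 (N = ((172 - 1*(-154)) + 10)² = ((172 + 154) + 10)² = (326 + 10)² = 336² = 112896)
N + Z(687) = 112896 + (2 - 1*687) = 112896 + (2 - 687) = 112896 - 685 = 112211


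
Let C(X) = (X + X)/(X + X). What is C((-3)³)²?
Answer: 1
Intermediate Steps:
C(X) = 1 (C(X) = (2*X)/((2*X)) = (2*X)*(1/(2*X)) = 1)
C((-3)³)² = 1² = 1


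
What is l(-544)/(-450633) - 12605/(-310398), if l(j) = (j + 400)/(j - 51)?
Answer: 1126563845621/27741990416910 ≈ 0.040609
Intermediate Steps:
l(j) = (400 + j)/(-51 + j)
l(-544)/(-450633) - 12605/(-310398) = ((400 - 544)/(-51 - 544))/(-450633) - 12605/(-310398) = (-144/(-595))*(-1/450633) - 12605*(-1/310398) = -1/595*(-144)*(-1/450633) + 12605/310398 = (144/595)*(-1/450633) + 12605/310398 = -48/89375545 + 12605/310398 = 1126563845621/27741990416910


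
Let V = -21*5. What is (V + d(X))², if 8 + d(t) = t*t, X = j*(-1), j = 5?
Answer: 7744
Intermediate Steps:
X = -5 (X = 5*(-1) = -5)
d(t) = -8 + t² (d(t) = -8 + t*t = -8 + t²)
V = -105
(V + d(X))² = (-105 + (-8 + (-5)²))² = (-105 + (-8 + 25))² = (-105 + 17)² = (-88)² = 7744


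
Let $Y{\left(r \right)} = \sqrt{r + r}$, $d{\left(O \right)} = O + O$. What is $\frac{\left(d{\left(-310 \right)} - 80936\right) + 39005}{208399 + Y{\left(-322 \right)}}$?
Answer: $- \frac{8867585849}{43430143845} + \frac{85102 i \sqrt{161}}{43430143845} \approx -0.20418 + 2.4863 \cdot 10^{-5} i$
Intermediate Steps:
$d{\left(O \right)} = 2 O$
$Y{\left(r \right)} = \sqrt{2} \sqrt{r}$ ($Y{\left(r \right)} = \sqrt{2 r} = \sqrt{2} \sqrt{r}$)
$\frac{\left(d{\left(-310 \right)} - 80936\right) + 39005}{208399 + Y{\left(-322 \right)}} = \frac{\left(2 \left(-310\right) - 80936\right) + 39005}{208399 + \sqrt{2} \sqrt{-322}} = \frac{\left(-620 - 80936\right) + 39005}{208399 + \sqrt{2} i \sqrt{322}} = \frac{-81556 + 39005}{208399 + 2 i \sqrt{161}} = - \frac{42551}{208399 + 2 i \sqrt{161}}$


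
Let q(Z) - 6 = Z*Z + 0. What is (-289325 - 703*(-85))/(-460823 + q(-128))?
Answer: 20870/40403 ≈ 0.51655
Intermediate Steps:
q(Z) = 6 + Z² (q(Z) = 6 + (Z*Z + 0) = 6 + (Z² + 0) = 6 + Z²)
(-289325 - 703*(-85))/(-460823 + q(-128)) = (-289325 - 703*(-85))/(-460823 + (6 + (-128)²)) = (-289325 + 59755)/(-460823 + (6 + 16384)) = -229570/(-460823 + 16390) = -229570/(-444433) = -229570*(-1/444433) = 20870/40403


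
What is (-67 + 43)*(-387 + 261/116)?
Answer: 9234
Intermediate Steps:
(-67 + 43)*(-387 + 261/116) = -24*(-387 + 261*(1/116)) = -24*(-387 + 9/4) = -24*(-1539/4) = 9234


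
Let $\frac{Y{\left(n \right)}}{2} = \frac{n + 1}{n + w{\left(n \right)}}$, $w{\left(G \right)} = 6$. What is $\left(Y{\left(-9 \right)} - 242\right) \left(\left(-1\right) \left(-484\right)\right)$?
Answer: $- \frac{343640}{3} \approx -1.1455 \cdot 10^{5}$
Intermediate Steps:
$Y{\left(n \right)} = \frac{2 \left(1 + n\right)}{6 + n}$ ($Y{\left(n \right)} = 2 \frac{n + 1}{n + 6} = 2 \frac{1 + n}{6 + n} = \frac{2 \left(1 + n\right)}{6 + n}$)
$\left(Y{\left(-9 \right)} - 242\right) \left(\left(-1\right) \left(-484\right)\right) = \left(\frac{2 \left(1 - 9\right)}{6 - 9} - 242\right) \left(\left(-1\right) \left(-484\right)\right) = \left(2 \frac{1}{-3} \left(-8\right) - 242\right) 484 = \left(2 \left(- \frac{1}{3}\right) \left(-8\right) - 242\right) 484 = \left(\frac{16}{3} - 242\right) 484 = \left(- \frac{710}{3}\right) 484 = - \frac{343640}{3}$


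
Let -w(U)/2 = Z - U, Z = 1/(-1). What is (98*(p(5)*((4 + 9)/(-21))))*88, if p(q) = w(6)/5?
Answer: -224224/15 ≈ -14948.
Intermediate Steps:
Z = -1
w(U) = 2 + 2*U (w(U) = -2*(-1 - U) = 2 + 2*U)
p(q) = 14/5 (p(q) = (2 + 2*6)/5 = (2 + 12)/5 = (⅕)*14 = 14/5)
(98*(p(5)*((4 + 9)/(-21))))*88 = (98*(14*((4 + 9)/(-21))/5))*88 = (98*(14*(13*(-1/21))/5))*88 = (98*((14/5)*(-13/21)))*88 = (98*(-26/15))*88 = -2548/15*88 = -224224/15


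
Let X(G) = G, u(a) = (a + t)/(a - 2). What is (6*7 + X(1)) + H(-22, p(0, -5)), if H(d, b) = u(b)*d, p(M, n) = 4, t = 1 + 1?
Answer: -23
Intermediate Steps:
t = 2
u(a) = (2 + a)/(-2 + a) (u(a) = (a + 2)/(a - 2) = (2 + a)/(-2 + a))
H(d, b) = d*(2 + b)/(-2 + b) (H(d, b) = ((2 + b)/(-2 + b))*d = d*(2 + b)/(-2 + b))
(6*7 + X(1)) + H(-22, p(0, -5)) = (6*7 + 1) - 22*(2 + 4)/(-2 + 4) = (42 + 1) - 22*6/2 = 43 - 22*½*6 = 43 - 66 = -23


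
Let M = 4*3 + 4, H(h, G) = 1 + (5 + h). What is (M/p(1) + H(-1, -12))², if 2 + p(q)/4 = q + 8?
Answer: 1521/49 ≈ 31.041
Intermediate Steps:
p(q) = 24 + 4*q (p(q) = -8 + 4*(q + 8) = -8 + 4*(8 + q) = -8 + (32 + 4*q) = 24 + 4*q)
H(h, G) = 6 + h
M = 16 (M = 12 + 4 = 16)
(M/p(1) + H(-1, -12))² = (16/(24 + 4*1) + (6 - 1))² = (16/(24 + 4) + 5)² = (16/28 + 5)² = (16*(1/28) + 5)² = (4/7 + 5)² = (39/7)² = 1521/49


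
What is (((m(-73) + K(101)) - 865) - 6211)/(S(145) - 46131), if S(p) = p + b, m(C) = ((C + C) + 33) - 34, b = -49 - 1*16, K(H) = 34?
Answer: 7189/46051 ≈ 0.15611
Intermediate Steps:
b = -65 (b = -49 - 16 = -65)
m(C) = -1 + 2*C (m(C) = (2*C + 33) - 34 = (33 + 2*C) - 34 = -1 + 2*C)
S(p) = -65 + p (S(p) = p - 65 = -65 + p)
(((m(-73) + K(101)) - 865) - 6211)/(S(145) - 46131) = ((((-1 + 2*(-73)) + 34) - 865) - 6211)/((-65 + 145) - 46131) = ((((-1 - 146) + 34) - 865) - 6211)/(80 - 46131) = (((-147 + 34) - 865) - 6211)/(-46051) = ((-113 - 865) - 6211)*(-1/46051) = (-978 - 6211)*(-1/46051) = -7189*(-1/46051) = 7189/46051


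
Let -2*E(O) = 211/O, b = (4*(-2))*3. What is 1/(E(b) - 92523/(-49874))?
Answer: 1196976/7482259 ≈ 0.15998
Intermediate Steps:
b = -24 (b = -8*3 = -24)
E(O) = -211/(2*O)
1/(E(b) - 92523/(-49874)) = 1/(-211/2/(-24) - 92523/(-49874)) = 1/(-211/2*(-1/24) - 92523*(-1/49874)) = 1/(211/48 + 92523/49874) = 1/(7482259/1196976) = 1196976/7482259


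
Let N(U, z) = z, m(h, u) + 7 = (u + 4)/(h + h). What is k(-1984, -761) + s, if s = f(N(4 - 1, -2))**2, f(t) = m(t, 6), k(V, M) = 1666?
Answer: 7025/4 ≈ 1756.3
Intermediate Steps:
m(h, u) = -7 + (4 + u)/(2*h) (m(h, u) = -7 + (u + 4)/(h + h) = -7 + (4 + u)/((2*h)) = -7 + (4 + u)*(1/(2*h)) = -7 + (4 + u)/(2*h))
f(t) = (10 - 14*t)/(2*t) (f(t) = (4 + 6 - 14*t)/(2*t) = (10 - 14*t)/(2*t))
s = 361/4 (s = (-7 + 5/(-2))**2 = (-7 + 5*(-1/2))**2 = (-7 - 5/2)**2 = (-19/2)**2 = 361/4 ≈ 90.250)
k(-1984, -761) + s = 1666 + 361/4 = 7025/4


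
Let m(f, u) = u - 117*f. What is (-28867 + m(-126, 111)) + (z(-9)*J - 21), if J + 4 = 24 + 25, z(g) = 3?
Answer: -13900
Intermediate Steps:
J = 45 (J = -4 + (24 + 25) = -4 + 49 = 45)
(-28867 + m(-126, 111)) + (z(-9)*J - 21) = (-28867 + (111 - 117*(-126))) + (3*45 - 21) = (-28867 + (111 + 14742)) + (135 - 21) = (-28867 + 14853) + 114 = -14014 + 114 = -13900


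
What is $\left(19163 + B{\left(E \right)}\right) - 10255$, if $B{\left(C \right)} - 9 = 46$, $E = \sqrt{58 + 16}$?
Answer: $8963$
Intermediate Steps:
$E = \sqrt{74} \approx 8.6023$
$B{\left(C \right)} = 55$ ($B{\left(C \right)} = 9 + 46 = 55$)
$\left(19163 + B{\left(E \right)}\right) - 10255 = \left(19163 + 55\right) - 10255 = 19218 - 10255 = 8963$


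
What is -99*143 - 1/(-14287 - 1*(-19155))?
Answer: -68916277/4868 ≈ -14157.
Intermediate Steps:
-99*143 - 1/(-14287 - 1*(-19155)) = -14157 - 1/(-14287 + 19155) = -14157 - 1/4868 = -68916277/4868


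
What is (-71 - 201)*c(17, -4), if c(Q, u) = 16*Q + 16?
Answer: -78336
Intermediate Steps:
c(Q, u) = 16 + 16*Q
(-71 - 201)*c(17, -4) = (-71 - 201)*(16 + 16*17) = -272*(16 + 272) = -272*288 = -78336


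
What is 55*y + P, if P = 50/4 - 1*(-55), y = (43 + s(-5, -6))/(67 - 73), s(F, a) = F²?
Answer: -3335/6 ≈ -555.83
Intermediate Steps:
y = -34/3 (y = (43 + (-5)²)/(67 - 73) = (43 + 25)/(-6) = 68*(-⅙) = -34/3 ≈ -11.333)
P = 135/2 (P = 50*(¼) + 55 = 25/2 + 55 = 135/2 ≈ 67.500)
55*y + P = 55*(-34/3) + 135/2 = -1870/3 + 135/2 = -3335/6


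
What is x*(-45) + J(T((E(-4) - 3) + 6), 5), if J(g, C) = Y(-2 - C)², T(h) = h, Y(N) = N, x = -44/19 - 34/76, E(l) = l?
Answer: 6587/38 ≈ 173.34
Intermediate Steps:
x = -105/38 (x = -44*1/19 - 34*1/76 = -44/19 - 17/38 = -105/38 ≈ -2.7632)
J(g, C) = (-2 - C)²
x*(-45) + J(T((E(-4) - 3) + 6), 5) = -105/38*(-45) + (2 + 5)² = 4725/38 + 7² = 4725/38 + 49 = 6587/38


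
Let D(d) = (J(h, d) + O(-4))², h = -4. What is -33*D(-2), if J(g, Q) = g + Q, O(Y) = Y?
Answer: -3300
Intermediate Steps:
J(g, Q) = Q + g
D(d) = (-8 + d)² (D(d) = ((d - 4) - 4)² = ((-4 + d) - 4)² = (-8 + d)²)
-33*D(-2) = -33*(-8 - 2)² = -33*(-10)² = -33*100 = -3300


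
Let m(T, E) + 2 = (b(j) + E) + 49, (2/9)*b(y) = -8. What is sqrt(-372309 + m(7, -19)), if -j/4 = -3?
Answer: 11*I*sqrt(3077) ≈ 610.18*I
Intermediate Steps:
j = 12 (j = -4*(-3) = 12)
b(y) = -36 (b(y) = (9/2)*(-8) = -36)
m(T, E) = 11 + E (m(T, E) = -2 + ((-36 + E) + 49) = -2 + (13 + E) = 11 + E)
sqrt(-372309 + m(7, -19)) = sqrt(-372309 + (11 - 19)) = sqrt(-372309 - 8) = sqrt(-372317) = 11*I*sqrt(3077)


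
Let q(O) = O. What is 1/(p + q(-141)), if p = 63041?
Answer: 1/62900 ≈ 1.5898e-5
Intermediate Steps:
1/(p + q(-141)) = 1/(63041 - 141) = 1/62900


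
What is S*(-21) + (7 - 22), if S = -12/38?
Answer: -159/19 ≈ -8.3684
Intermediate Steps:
S = -6/19 (S = -12*1/38 = -6/19 ≈ -0.31579)
S*(-21) + (7 - 22) = -6/19*(-21) + (7 - 22) = 126/19 - 15 = -159/19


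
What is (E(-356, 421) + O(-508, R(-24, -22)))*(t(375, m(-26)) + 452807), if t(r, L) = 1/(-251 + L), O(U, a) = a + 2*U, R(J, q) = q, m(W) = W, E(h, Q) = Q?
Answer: -77388790946/277 ≈ -2.7938e+8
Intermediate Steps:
(E(-356, 421) + O(-508, R(-24, -22)))*(t(375, m(-26)) + 452807) = (421 + (-22 + 2*(-508)))*(1/(-251 - 26) + 452807) = (421 + (-22 - 1016))*(1/(-277) + 452807) = (421 - 1038)*(-1/277 + 452807) = -617*125427538/277 = -77388790946/277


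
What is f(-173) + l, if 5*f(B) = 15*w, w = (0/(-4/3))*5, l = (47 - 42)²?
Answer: 25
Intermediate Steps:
l = 25 (l = 5² = 25)
w = 0 (w = (0/(-4*⅓))*5 = (0/(-4/3))*5 = -¾*0*5 = 0*5 = 0)
f(B) = 0 (f(B) = (15*0)/5 = (⅕)*0 = 0)
f(-173) + l = 0 + 25 = 25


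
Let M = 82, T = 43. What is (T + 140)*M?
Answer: 15006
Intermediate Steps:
(T + 140)*M = (43 + 140)*82 = 183*82 = 15006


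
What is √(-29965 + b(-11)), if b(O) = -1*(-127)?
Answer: I*√29838 ≈ 172.74*I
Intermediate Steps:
b(O) = 127
√(-29965 + b(-11)) = √(-29965 + 127) = √(-29838) = I*√29838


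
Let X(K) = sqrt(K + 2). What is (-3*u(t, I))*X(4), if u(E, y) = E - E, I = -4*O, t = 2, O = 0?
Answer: 0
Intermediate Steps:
X(K) = sqrt(2 + K)
I = 0 (I = -4*0 = 0)
u(E, y) = 0
(-3*u(t, I))*X(4) = (-3*0)*sqrt(2 + 4) = 0*sqrt(6) = 0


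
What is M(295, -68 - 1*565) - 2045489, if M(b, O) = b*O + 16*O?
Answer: -2242352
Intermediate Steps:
M(b, O) = 16*O + O*b (M(b, O) = O*b + 16*O = 16*O + O*b)
M(295, -68 - 1*565) - 2045489 = (-68 - 1*565)*(16 + 295) - 2045489 = (-68 - 565)*311 - 2045489 = -633*311 - 2045489 = -196863 - 2045489 = -2242352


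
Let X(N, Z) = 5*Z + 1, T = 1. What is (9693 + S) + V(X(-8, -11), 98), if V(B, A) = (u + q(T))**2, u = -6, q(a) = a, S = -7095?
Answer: 2623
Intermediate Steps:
X(N, Z) = 1 + 5*Z
V(B, A) = 25 (V(B, A) = (-6 + 1)**2 = (-5)**2 = 25)
(9693 + S) + V(X(-8, -11), 98) = (9693 - 7095) + 25 = 2598 + 25 = 2623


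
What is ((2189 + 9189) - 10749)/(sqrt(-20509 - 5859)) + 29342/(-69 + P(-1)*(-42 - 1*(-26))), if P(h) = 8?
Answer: -29342/197 - 629*I*sqrt(103)/1648 ≈ -148.94 - 3.8736*I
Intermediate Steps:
((2189 + 9189) - 10749)/(sqrt(-20509 - 5859)) + 29342/(-69 + P(-1)*(-42 - 1*(-26))) = ((2189 + 9189) - 10749)/(sqrt(-20509 - 5859)) + 29342/(-69 + 8*(-42 - 1*(-26))) = (11378 - 10749)/(sqrt(-26368)) + 29342/(-69 + 8*(-42 + 26)) = 629/((16*I*sqrt(103))) + 29342/(-69 + 8*(-16)) = 629*(-I*sqrt(103)/1648) + 29342/(-69 - 128) = -629*I*sqrt(103)/1648 + 29342/(-197) = -629*I*sqrt(103)/1648 + 29342*(-1/197) = -629*I*sqrt(103)/1648 - 29342/197 = -29342/197 - 629*I*sqrt(103)/1648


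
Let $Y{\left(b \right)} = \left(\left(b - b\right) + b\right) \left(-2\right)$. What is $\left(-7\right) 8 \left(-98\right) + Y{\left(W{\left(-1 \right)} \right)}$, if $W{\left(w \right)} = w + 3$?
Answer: $5484$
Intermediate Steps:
$W{\left(w \right)} = 3 + w$
$Y{\left(b \right)} = - 2 b$ ($Y{\left(b \right)} = \left(0 + b\right) \left(-2\right) = b \left(-2\right) = - 2 b$)
$\left(-7\right) 8 \left(-98\right) + Y{\left(W{\left(-1 \right)} \right)} = \left(-7\right) 8 \left(-98\right) - 2 \left(3 - 1\right) = \left(-56\right) \left(-98\right) - 4 = 5488 - 4 = 5484$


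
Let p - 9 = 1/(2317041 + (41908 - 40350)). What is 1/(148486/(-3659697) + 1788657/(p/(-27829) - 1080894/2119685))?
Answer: -255403490184801857773818/895296265801888088940156685499 ≈ -2.8527e-7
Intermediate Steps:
p = 20867392/2318599 (p = 9 + 1/(2317041 + (41908 - 40350)) = 9 + 1/(2317041 + 1558) = 9 + 1/2318599 = 20867392/2318599 ≈ 9.0000)
1/(148486/(-3659697) + 1788657/(p/(-27829) - 1080894/2119685)) = 1/(148486/(-3659697) + 1788657/((20867392/2318599)/(-27829) - 1080894/2119685)) = 1/(148486*(-1/3659697) + 1788657/((20867392/2318599)*(-1/27829) - 1080894*1/2119685)) = 1/(-148486/3659697 + 1788657/(-20867392/64524291571 - 1080894/2119685)) = 1/(-148486/3659697 + 1788657/(-69788151911155994/136771172978675135)) = 1/(-148486/3659697 + 1788657*(-136771172978675135/69788151911155994)) = 1/(-148486/3659697 - 244636715946518130943695/69788151911155994) = 1/(-895296265801888088940156685499/255403490184801857773818) = -255403490184801857773818/895296265801888088940156685499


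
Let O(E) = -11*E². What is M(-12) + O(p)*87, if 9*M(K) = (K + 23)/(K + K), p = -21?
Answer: -91160003/216 ≈ -4.2204e+5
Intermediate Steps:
M(K) = (23 + K)/(18*K) (M(K) = ((K + 23)/(K + K))/9 = ((23 + K)/((2*K)))/9 = ((23 + K)*(1/(2*K)))/9 = ((23 + K)/(2*K))/9 = (23 + K)/(18*K))
M(-12) + O(p)*87 = (1/18)*(23 - 12)/(-12) - 11*(-21)²*87 = (1/18)*(-1/12)*11 - 11*441*87 = -11/216 - 4851*87 = -11/216 - 422037 = -91160003/216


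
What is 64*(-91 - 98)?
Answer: -12096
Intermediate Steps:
64*(-91 - 98) = 64*(-189) = -12096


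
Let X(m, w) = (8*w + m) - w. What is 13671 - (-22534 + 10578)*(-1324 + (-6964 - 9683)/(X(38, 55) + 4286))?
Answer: -74676919289/4709 ≈ -1.5858e+7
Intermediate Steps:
X(m, w) = m + 7*w (X(m, w) = (m + 8*w) - w = m + 7*w)
13671 - (-22534 + 10578)*(-1324 + (-6964 - 9683)/(X(38, 55) + 4286)) = 13671 - (-22534 + 10578)*(-1324 + (-6964 - 9683)/((38 + 7*55) + 4286)) = 13671 - (-11956)*(-1324 - 16647/((38 + 385) + 4286)) = 13671 - (-11956)*(-1324 - 16647/(423 + 4286)) = 13671 - (-11956)*(-1324 - 16647/4709) = 13671 - (-11956)*(-6251363)/4709 = 13671 - 1*74741296028/4709 = 13671 - 74741296028/4709 = -74676919289/4709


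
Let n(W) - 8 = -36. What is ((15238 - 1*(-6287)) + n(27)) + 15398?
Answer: 36895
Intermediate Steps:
n(W) = -28 (n(W) = 8 - 36 = -28)
((15238 - 1*(-6287)) + n(27)) + 15398 = ((15238 - 1*(-6287)) - 28) + 15398 = ((15238 + 6287) - 28) + 15398 = (21525 - 28) + 15398 = 21497 + 15398 = 36895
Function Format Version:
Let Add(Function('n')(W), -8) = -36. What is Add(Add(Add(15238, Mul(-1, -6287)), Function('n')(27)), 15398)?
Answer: 36895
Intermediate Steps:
Function('n')(W) = -28 (Function('n')(W) = Add(8, -36) = -28)
Add(Add(Add(15238, Mul(-1, -6287)), Function('n')(27)), 15398) = Add(Add(Add(15238, Mul(-1, -6287)), -28), 15398) = Add(Add(Add(15238, 6287), -28), 15398) = Add(Add(21525, -28), 15398) = Add(21497, 15398) = 36895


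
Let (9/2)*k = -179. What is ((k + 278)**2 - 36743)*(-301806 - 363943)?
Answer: -1078881539197/81 ≈ -1.3320e+10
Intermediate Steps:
k = -358/9 (k = (2/9)*(-179) = -358/9 ≈ -39.778)
((k + 278)**2 - 36743)*(-301806 - 363943) = ((-358/9 + 278)**2 - 36743)*(-301806 - 363943) = ((2144/9)**2 - 36743)*(-665749) = (4596736/81 - 36743)*(-665749) = (1620553/81)*(-665749) = -1078881539197/81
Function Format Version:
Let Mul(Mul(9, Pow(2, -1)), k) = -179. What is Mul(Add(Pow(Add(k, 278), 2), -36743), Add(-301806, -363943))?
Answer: Rational(-1078881539197, 81) ≈ -1.3320e+10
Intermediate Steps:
k = Rational(-358, 9) (k = Mul(Rational(2, 9), -179) = Rational(-358, 9) ≈ -39.778)
Mul(Add(Pow(Add(k, 278), 2), -36743), Add(-301806, -363943)) = Mul(Add(Pow(Add(Rational(-358, 9), 278), 2), -36743), Add(-301806, -363943)) = Mul(Add(Pow(Rational(2144, 9), 2), -36743), -665749) = Mul(Add(Rational(4596736, 81), -36743), -665749) = Mul(Rational(1620553, 81), -665749) = Rational(-1078881539197, 81)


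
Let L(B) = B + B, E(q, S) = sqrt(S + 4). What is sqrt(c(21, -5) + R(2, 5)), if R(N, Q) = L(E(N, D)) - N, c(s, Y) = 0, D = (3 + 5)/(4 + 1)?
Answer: sqrt(-50 + 20*sqrt(35))/5 ≈ 1.6531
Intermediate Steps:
D = 8/5 ≈ 1.6000
E(q, S) = sqrt(4 + S)
L(B) = 2*B
R(N, Q) = -N + 4*sqrt(35)/5 (R(N, Q) = 2*sqrt(4 + 8/5) - N = 2*sqrt(28/5) - N = 2*(2*sqrt(35)/5) - N = 4*sqrt(35)/5 - N = -N + 4*sqrt(35)/5)
sqrt(c(21, -5) + R(2, 5)) = sqrt(0 + (-1*2 + 4*sqrt(35)/5)) = sqrt(0 + (-2 + 4*sqrt(35)/5)) = sqrt(-2 + 4*sqrt(35)/5)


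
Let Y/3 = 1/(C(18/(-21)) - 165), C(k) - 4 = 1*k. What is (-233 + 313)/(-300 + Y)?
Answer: -90640/339921 ≈ -0.26665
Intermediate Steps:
C(k) = 4 + k (C(k) = 4 + 1*k = 4 + k)
Y = -21/1133 (Y = 3/((4 + 18/(-21)) - 165) = 3/((4 + 18*(-1/21)) - 165) = 3/((4 - 6/7) - 165) = 3/(22/7 - 165) = 3/(-1133/7) = 3*(-7/1133) = -21/1133 ≈ -0.018535)
(-233 + 313)/(-300 + Y) = (-233 + 313)/(-300 - 21/1133) = 80/(-339921/1133) = 80*(-1133/339921) = -90640/339921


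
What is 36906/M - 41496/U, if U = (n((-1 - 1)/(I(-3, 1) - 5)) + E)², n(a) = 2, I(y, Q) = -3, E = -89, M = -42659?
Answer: -23557694/3711333 ≈ -6.3475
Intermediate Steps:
U = 7569 (U = (2 - 89)² = (-87)² = 7569)
36906/M - 41496/U = 36906/(-42659) - 41496/7569 = 36906*(-1/42659) - 41496*1/7569 = -36906/42659 - 13832/2523 = -23557694/3711333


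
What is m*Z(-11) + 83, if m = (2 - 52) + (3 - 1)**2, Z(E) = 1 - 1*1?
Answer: 83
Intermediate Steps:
Z(E) = 0 (Z(E) = 1 - 1 = 0)
m = -46 (m = -50 + 2**2 = -50 + 4 = -46)
m*Z(-11) + 83 = -46*0 + 83 = 0 + 83 = 83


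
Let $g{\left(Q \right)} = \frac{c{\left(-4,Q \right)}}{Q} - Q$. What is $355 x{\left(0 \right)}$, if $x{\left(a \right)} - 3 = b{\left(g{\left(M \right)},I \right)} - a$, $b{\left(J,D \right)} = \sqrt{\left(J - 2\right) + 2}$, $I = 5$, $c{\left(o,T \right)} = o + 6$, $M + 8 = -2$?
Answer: $1065 + 497 \sqrt{5} \approx 2176.3$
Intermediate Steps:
$M = -10$ ($M = -8 - 2 = -10$)
$c{\left(o,T \right)} = 6 + o$
$g{\left(Q \right)} = - Q + \frac{2}{Q}$ ($g{\left(Q \right)} = \frac{6 - 4}{Q} - Q = \frac{2}{Q} - Q = - Q + \frac{2}{Q}$)
$b{\left(J,D \right)} = \sqrt{J}$ ($b{\left(J,D \right)} = \sqrt{\left(-2 + J\right) + 2} = \sqrt{J}$)
$x{\left(a \right)} = 3 - a + \frac{7 \sqrt{5}}{5}$ ($x{\left(a \right)} = 3 - \left(a - \sqrt{\left(-1\right) \left(-10\right) + \frac{2}{-10}}\right) = 3 - \left(a - \sqrt{10 + 2 \left(- \frac{1}{10}\right)}\right) = 3 - \left(a - \sqrt{10 - \frac{1}{5}}\right) = 3 - \left(a - \frac{7 \sqrt{5}}{5}\right) = 3 - a + \frac{7 \sqrt{5}}{5}$)
$355 x{\left(0 \right)} = 355 \left(3 - 0 + \frac{7 \sqrt{5}}{5}\right) = 355 \left(3 + 0 + \frac{7 \sqrt{5}}{5}\right) = 355 \left(3 + \frac{7 \sqrt{5}}{5}\right) = 1065 + 497 \sqrt{5}$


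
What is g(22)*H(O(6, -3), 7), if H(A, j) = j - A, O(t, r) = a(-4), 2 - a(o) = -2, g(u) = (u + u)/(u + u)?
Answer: 3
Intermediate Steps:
g(u) = 1 (g(u) = (2*u)/((2*u)) = (2*u)*(1/(2*u)) = 1)
a(o) = 4 (a(o) = 2 - 1*(-2) = 2 + 2 = 4)
O(t, r) = 4
g(22)*H(O(6, -3), 7) = 1*(7 - 1*4) = 1*(7 - 4) = 1*3 = 3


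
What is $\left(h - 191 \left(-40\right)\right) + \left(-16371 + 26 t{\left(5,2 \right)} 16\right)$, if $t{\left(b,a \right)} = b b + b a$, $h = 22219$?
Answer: $28048$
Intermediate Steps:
$t{\left(b,a \right)} = b^{2} + a b$
$\left(h - 191 \left(-40\right)\right) + \left(-16371 + 26 t{\left(5,2 \right)} 16\right) = \left(22219 - 191 \left(-40\right)\right) - \left(16371 - 26 \cdot 5 \left(2 + 5\right) 16\right) = \left(22219 - -7640\right) - \left(16371 - 26 \cdot 5 \cdot 7 \cdot 16\right) = \left(22219 + 7640\right) - \left(16371 - 26 \cdot 35 \cdot 16\right) = 29859 + \left(-16371 + 910 \cdot 16\right) = 29859 + \left(-16371 + 14560\right) = 29859 - 1811 = 28048$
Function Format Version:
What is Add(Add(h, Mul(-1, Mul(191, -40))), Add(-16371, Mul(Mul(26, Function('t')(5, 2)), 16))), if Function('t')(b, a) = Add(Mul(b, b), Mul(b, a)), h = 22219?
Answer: 28048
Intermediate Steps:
Function('t')(b, a) = Add(Pow(b, 2), Mul(a, b))
Add(Add(h, Mul(-1, Mul(191, -40))), Add(-16371, Mul(Mul(26, Function('t')(5, 2)), 16))) = Add(Add(22219, Mul(-1, Mul(191, -40))), Add(-16371, Mul(Mul(26, Mul(5, Add(2, 5))), 16))) = Add(Add(22219, Mul(-1, -7640)), Add(-16371, Mul(Mul(26, Mul(5, 7)), 16))) = Add(Add(22219, 7640), Add(-16371, Mul(Mul(26, 35), 16))) = Add(29859, Add(-16371, Mul(910, 16))) = Add(29859, Add(-16371, 14560)) = Add(29859, -1811) = 28048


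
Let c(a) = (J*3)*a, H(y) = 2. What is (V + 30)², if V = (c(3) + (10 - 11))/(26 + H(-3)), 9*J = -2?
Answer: 700569/784 ≈ 893.58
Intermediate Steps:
J = -2/9 (J = (⅑)*(-2) = -2/9 ≈ -0.22222)
c(a) = -2*a/3 (c(a) = (-2/9*3)*a = -2*a/3)
V = -3/28 (V = (-⅔*3 + (10 - 11))/(26 + 2) = (-2 - 1)/28 = -3*1/28 = -3/28 ≈ -0.10714)
(V + 30)² = (-3/28 + 30)² = (837/28)² = 700569/784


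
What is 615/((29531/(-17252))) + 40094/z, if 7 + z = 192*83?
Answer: -167822355506/470399299 ≈ -356.77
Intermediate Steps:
z = 15929 (z = -7 + 192*83 = -7 + 15936 = 15929)
615/((29531/(-17252))) + 40094/z = 615/((29531/(-17252))) + 40094/15929 = 615/((29531*(-1/17252))) + 40094*(1/15929) = 615/(-29531/17252) + 40094/15929 = 615*(-17252/29531) + 40094/15929 = -10609980/29531 + 40094/15929 = -167822355506/470399299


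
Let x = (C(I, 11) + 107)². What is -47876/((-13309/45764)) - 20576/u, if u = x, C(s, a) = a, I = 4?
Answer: 7626793014488/46328629 ≈ 1.6462e+5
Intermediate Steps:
x = 13924 (x = (11 + 107)² = 118² = 13924)
u = 13924
-47876/((-13309/45764)) - 20576/u = -47876/((-13309/45764)) - 20576/13924 = -47876/((-13309*1/45764)) - 20576*1/13924 = -47876/(-13309/45764) - 5144/3481 = -47876*(-45764/13309) - 5144/3481 = 2190997264/13309 - 5144/3481 = 7626793014488/46328629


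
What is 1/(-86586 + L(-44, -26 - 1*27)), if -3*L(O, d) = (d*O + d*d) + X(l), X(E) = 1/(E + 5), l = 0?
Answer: -15/1324496 ≈ -1.1325e-5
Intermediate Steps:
X(E) = 1/(5 + E)
L(O, d) = -1/15 - d²/3 - O*d/3 (L(O, d) = -((d*O + d*d) + 1/(5 + 0))/3 = -((O*d + d²) + 1/5)/3 = -((d² + O*d) + ⅕)/3 = -(⅕ + d² + O*d)/3 = -1/15 - d²/3 - O*d/3)
1/(-86586 + L(-44, -26 - 1*27)) = 1/(-86586 + (-1/15 - (-26 - 1*27)²/3 - ⅓*(-44)*(-26 - 1*27))) = 1/(-86586 + (-1/15 - (-26 - 27)²/3 - ⅓*(-44)*(-26 - 27))) = 1/(-86586 + (-1/15 - ⅓*(-53)² - ⅓*(-44)*(-53))) = 1/(-86586 + (-1/15 - ⅓*2809 - 2332/3)) = 1/(-86586 + (-1/15 - 2809/3 - 2332/3)) = 1/(-86586 - 25706/15) = 1/(-1324496/15) = -15/1324496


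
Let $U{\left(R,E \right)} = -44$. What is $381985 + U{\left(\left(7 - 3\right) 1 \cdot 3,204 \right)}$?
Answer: $381941$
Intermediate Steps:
$381985 + U{\left(\left(7 - 3\right) 1 \cdot 3,204 \right)} = 381985 - 44 = 381941$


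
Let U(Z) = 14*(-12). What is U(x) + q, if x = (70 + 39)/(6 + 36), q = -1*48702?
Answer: -48870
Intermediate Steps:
q = -48702
x = 109/42 ≈ 2.5952
U(Z) = -168
U(x) + q = -168 - 48702 = -48870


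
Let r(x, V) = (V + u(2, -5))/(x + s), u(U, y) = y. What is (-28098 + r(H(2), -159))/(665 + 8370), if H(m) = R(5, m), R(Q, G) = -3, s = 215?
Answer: -297847/95771 ≈ -3.1100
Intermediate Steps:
H(m) = -3
r(x, V) = (-5 + V)/(215 + x) (r(x, V) = (V - 5)/(x + 215) = (-5 + V)/(215 + x))
(-28098 + r(H(2), -159))/(665 + 8370) = (-28098 + (-5 - 159)/(215 - 3))/(665 + 8370) = (-28098 - 164/212)/9035 = (-28098 + (1/212)*(-164))*(1/9035) = (-28098 - 41/53)*(1/9035) = -1489235/53*1/9035 = -297847/95771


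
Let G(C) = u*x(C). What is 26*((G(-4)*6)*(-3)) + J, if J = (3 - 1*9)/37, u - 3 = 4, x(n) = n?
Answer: 484842/37 ≈ 13104.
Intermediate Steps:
u = 7 (u = 3 + 4 = 7)
J = -6/37 (J = (3 - 9)*(1/37) = -6*1/37 = -6/37 ≈ -0.16216)
G(C) = 7*C
26*((G(-4)*6)*(-3)) + J = 26*(((7*(-4))*6)*(-3)) - 6/37 = 26*(-28*6*(-3)) - 6/37 = 26*(-168*(-3)) - 6/37 = 26*504 - 6/37 = 13104 - 6/37 = 484842/37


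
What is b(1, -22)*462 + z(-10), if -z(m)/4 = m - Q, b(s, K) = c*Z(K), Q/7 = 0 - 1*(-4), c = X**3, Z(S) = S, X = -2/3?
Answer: 28472/9 ≈ 3163.6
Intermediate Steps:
X = -2/3 (X = -2*1/3 = -2/3 ≈ -0.66667)
c = -8/27 (c = (-2/3)**3 = -8/27 ≈ -0.29630)
Q = 28 (Q = 7*(0 - 1*(-4)) = 7*(0 + 4) = 7*4 = 28)
b(s, K) = -8*K/27
z(m) = 112 - 4*m (z(m) = -4*(m - 1*28) = -4*(m - 28) = -4*(-28 + m) = 112 - 4*m)
b(1, -22)*462 + z(-10) = -8/27*(-22)*462 + (112 - 4*(-10)) = (176/27)*462 + (112 + 40) = 27104/9 + 152 = 28472/9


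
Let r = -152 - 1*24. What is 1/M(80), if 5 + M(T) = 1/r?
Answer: -176/881 ≈ -0.19977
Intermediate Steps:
r = -176 (r = -152 - 24 = -176)
M(T) = -881/176 (M(T) = -5 + 1/(-176) = -5 - 1/176 = -881/176)
1/M(80) = 1/(-881/176) = -176/881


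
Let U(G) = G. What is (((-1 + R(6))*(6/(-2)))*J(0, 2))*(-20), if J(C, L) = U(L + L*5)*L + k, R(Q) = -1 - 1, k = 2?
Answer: -4680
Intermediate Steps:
R(Q) = -2
J(C, L) = 2 + 6*L² (J(C, L) = (L + L*5)*L + 2 = (L + 5*L)*L + 2 = (6*L)*L + 2 = 6*L² + 2 = 2 + 6*L²)
(((-1 + R(6))*(6/(-2)))*J(0, 2))*(-20) = (((-1 - 2)*(6/(-2)))*(2 + 6*2²))*(-20) = ((-18*(-1)/2)*(2 + 6*4))*(-20) = ((-3*(-3))*(2 + 24))*(-20) = (9*26)*(-20) = 234*(-20) = -4680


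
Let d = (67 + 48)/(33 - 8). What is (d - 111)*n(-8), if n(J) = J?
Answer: 4256/5 ≈ 851.20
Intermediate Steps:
d = 23/5 (d = 115/25 = 115*(1/25) = 23/5 ≈ 4.6000)
(d - 111)*n(-8) = (23/5 - 111)*(-8) = -532/5*(-8) = 4256/5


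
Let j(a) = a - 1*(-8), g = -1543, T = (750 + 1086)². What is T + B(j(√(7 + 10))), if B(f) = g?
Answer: 3369353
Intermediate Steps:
T = 3370896 (T = 1836² = 3370896)
j(a) = 8 + a (j(a) = a + 8 = 8 + a)
B(f) = -1543
T + B(j(√(7 + 10))) = 3370896 - 1543 = 3369353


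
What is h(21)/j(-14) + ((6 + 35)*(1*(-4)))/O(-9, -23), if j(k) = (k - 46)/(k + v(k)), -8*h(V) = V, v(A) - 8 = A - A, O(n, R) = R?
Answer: 12637/1840 ≈ 6.8679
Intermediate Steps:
v(A) = 8 (v(A) = 8 + (A - A) = 8 + 0 = 8)
h(V) = -V/8
j(k) = (-46 + k)/(8 + k) (j(k) = (k - 46)/(k + 8) = (-46 + k)/(8 + k))
h(21)/j(-14) + ((6 + 35)*(1*(-4)))/O(-9, -23) = (-1/8*21)/(((-46 - 14)/(8 - 14))) + ((6 + 35)*(1*(-4)))/(-23) = -21/(8*(-60/(-6))) + (41*(-4))*(-1/23) = -21/(8*((-1/6*(-60)))) - 164*(-1/23) = -21/8/10 + 164/23 = -21/8*1/10 + 164/23 = -21/80 + 164/23 = 12637/1840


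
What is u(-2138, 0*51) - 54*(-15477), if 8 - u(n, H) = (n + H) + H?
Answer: 837904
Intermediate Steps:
u(n, H) = 8 - n - 2*H (u(n, H) = 8 - ((n + H) + H) = 8 - ((H + n) + H) = 8 - (n + 2*H) = 8 + (-n - 2*H) = 8 - n - 2*H)
u(-2138, 0*51) - 54*(-15477) = (8 - 1*(-2138) - 0*51) - 54*(-15477) = (8 + 2138 - 2*0) - 1*(-835758) = (8 + 2138 + 0) + 835758 = 2146 + 835758 = 837904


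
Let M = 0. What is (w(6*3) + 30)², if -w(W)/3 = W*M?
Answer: 900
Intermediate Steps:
w(W) = 0 (w(W) = -3*W*0 = -3*0 = 0)
(w(6*3) + 30)² = (0 + 30)² = 30² = 900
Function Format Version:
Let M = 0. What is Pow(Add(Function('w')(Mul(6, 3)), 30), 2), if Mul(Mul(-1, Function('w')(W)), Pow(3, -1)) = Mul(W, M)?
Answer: 900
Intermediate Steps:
Function('w')(W) = 0 (Function('w')(W) = Mul(-3, Mul(W, 0)) = Mul(-3, 0) = 0)
Pow(Add(Function('w')(Mul(6, 3)), 30), 2) = Pow(Add(0, 30), 2) = Pow(30, 2) = 900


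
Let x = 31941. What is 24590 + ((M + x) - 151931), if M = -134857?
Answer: -230257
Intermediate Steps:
24590 + ((M + x) - 151931) = 24590 + ((-134857 + 31941) - 151931) = 24590 + (-102916 - 151931) = 24590 - 254847 = -230257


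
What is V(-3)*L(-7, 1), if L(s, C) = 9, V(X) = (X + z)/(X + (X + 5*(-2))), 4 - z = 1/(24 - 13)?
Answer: -45/88 ≈ -0.51136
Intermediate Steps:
z = 43/11 (z = 4 - 1/(24 - 13) = 4 - 1/11 = 43/11 ≈ 3.9091)
V(X) = (43/11 + X)/(-10 + 2*X) (V(X) = (X + 43/11)/(X + (X + 5*(-2))) = (43/11 + X)/(X + (X - 10)) = (43/11 + X)/(X + (-10 + X)) = (43/11 + X)/(-10 + 2*X))
V(-3)*L(-7, 1) = ((43 + 11*(-3))/(22*(-5 - 3)))*9 = ((1/22)*(43 - 33)/(-8))*9 = ((1/22)*(-⅛)*10)*9 = -5/88*9 = -45/88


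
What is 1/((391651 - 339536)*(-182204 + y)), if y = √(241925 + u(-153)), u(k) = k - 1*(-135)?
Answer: -182204/1730116673274535 - √241907/1730116673274535 ≈ -1.0560e-10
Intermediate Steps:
u(k) = 135 + k (u(k) = k + 135 = 135 + k)
y = √241907 (y = √(241925 + (135 - 153)) = √(241925 - 18) = √241907 ≈ 491.84)
1/((391651 - 339536)*(-182204 + y)) = 1/((391651 - 339536)*(-182204 + √241907)) = 1/(52115*(-182204 + √241907)) = 1/(-9495561460 + 52115*√241907)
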